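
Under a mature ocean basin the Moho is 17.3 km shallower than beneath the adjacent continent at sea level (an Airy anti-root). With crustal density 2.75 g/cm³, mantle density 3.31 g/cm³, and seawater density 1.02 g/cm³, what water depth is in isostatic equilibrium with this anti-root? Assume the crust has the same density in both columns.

Replacing a thickness d of crust by seawater at the top must be balanced by replacing crust with mantle at the base: d (ρ_c − ρ_w) = a (ρ_m − ρ_c).
d = a (ρ_m − ρ_c)/(ρ_c − ρ_w) = 17.3 km × 0.56/1.73 = 5.6 km.

5.6 km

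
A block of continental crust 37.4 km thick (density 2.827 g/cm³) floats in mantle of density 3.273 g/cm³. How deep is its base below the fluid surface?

Draft d = t ρ_obj/ρ_fluid = 37.4 km × 2.827/3.273 = 32.3 km.

32.3 km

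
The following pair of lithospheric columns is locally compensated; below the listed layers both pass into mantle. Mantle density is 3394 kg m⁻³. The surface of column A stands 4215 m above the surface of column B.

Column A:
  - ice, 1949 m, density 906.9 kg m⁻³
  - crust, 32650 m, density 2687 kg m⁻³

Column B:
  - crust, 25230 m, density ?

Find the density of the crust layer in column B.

2850 kg m⁻³

Take the compensation level at the base of the deeper column (depth z_c below the surface of column A) and equate Σ ρ_i t_i down to z_c; mantle fills any gap and the z_c terms cancel.
Column A: 1949×906.9 + 32650×2687 + (z_c − 34599)×3394
Column B: 4215×0 + 25230×ρ + (z_c − 4215 − 25230)×3394
The z_c×3394 term appears on both sides and cancels. Collect the known terms of each column as K = Σ(ρt)_known − 3394 × (depth of known layers): K_A = 89498098.1 − 3394×34599 = −27930907.9; K_B = 0 − 3394×(4215 + 25230) = −99936330.
Balance: K_A = K_B + 25230×ρ, so ρ = (K_A − K_B)/25230 = 72005400/25230 = 2850 kg m⁻³.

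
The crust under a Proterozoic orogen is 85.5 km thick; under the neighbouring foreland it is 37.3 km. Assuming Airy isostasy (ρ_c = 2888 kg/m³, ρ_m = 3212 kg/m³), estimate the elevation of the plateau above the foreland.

4.86 km

Excess crust Δ = 85.5 km − 37.3 km = 48.2 km, split between elevation h and root r with h + r = Δ.
Airy balance ρ_c h = (ρ_m − ρ_c) r gives r = h ρ_c/(ρ_m − ρ_c), so h (1 + ρ_c/(ρ_m − ρ_c)) = Δ, i.e. h = Δ (ρ_m − ρ_c)/ρ_m.
h = 48.2 km × 324/3212 = 4.86 km.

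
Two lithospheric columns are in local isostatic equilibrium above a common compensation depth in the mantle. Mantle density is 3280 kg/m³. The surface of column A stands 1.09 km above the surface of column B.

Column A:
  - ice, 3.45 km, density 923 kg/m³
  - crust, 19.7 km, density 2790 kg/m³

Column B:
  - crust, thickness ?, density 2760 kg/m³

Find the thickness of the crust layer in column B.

27.3 km

Take the compensation level at the base of the deeper column (depth z_c below the surface of column A) and equate Σ ρ_i t_i down to z_c; mantle fills any gap and the z_c terms cancel.
Column A: 3.45×923 + 19.7×2790 + (z_c − 23.15)×3280
Column B: 1.09×0 + x×2760 + (z_c − 1.09 − 0 − x)×3280
The z_c×3280 term appears on both sides and cancels. Collect the known terms of each column as K = Σ(ρt)_known − 3280 × (depth of known layers): K_A = 58147.35 − 3280×23.15 = −17784.65; K_B = 0 − 3280×(1.09 + 0) = −3575.2.
Balance: K_A = K_B − x×(3280 − 2760), so x = (K_B − K_A)/(3280 − 2760) = 14209.5/520 = 27.3 km.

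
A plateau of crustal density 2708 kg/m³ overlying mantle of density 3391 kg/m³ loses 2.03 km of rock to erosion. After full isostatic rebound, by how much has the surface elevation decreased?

0.409 km

Rebound u = e ρ_c/ρ_m = 2.03 km × 2708/3391 = 1.621 km.
Net surface drop = e − u = 2.03 km − 1.621 km = e (ρ_m − ρ_c)/ρ_m = 0.409 km.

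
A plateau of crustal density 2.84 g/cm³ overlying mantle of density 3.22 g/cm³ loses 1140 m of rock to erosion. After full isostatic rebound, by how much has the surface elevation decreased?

Rebound u = e ρ_c/ρ_m = 1140 m × 2.84/3.22 = 1005 m.
Net surface drop = e − u = 1140 m − 1005 m = e (ρ_m − ρ_c)/ρ_m = 135 m.

135 m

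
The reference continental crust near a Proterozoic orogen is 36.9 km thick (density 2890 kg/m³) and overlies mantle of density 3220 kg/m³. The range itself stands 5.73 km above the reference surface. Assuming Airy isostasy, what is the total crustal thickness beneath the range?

Root depth r = h ρ_c / (ρ_m − ρ_c) = 5.73 km × 2890 / 330 = 50.18 km.
Total thickness = T + h + r = 36.9 km + 5.73 km + 50.18 km = 92.8 km.

92.8 km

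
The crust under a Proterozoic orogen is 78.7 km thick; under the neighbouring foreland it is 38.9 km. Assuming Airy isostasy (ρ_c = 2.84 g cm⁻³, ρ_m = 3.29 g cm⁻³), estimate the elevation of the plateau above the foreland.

Excess crust Δ = 78.7 km − 38.9 km = 39.8 km, split between elevation h and root r with h + r = Δ.
Airy balance ρ_c h = (ρ_m − ρ_c) r gives r = h ρ_c/(ρ_m − ρ_c), so h (1 + ρ_c/(ρ_m − ρ_c)) = Δ, i.e. h = Δ (ρ_m − ρ_c)/ρ_m.
h = 39.8 km × 0.45/3.29 = 5.44 km.

5.44 km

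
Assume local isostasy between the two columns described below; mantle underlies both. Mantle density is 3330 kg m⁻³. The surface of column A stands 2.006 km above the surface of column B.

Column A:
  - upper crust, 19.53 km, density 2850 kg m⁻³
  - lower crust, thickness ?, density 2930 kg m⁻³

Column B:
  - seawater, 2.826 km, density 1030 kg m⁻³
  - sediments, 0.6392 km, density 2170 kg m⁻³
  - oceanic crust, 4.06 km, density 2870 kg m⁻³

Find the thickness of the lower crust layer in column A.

Take the compensation level at the base of the deeper column (depth z_c below the surface of column A) and equate Σ ρ_i t_i down to z_c; mantle fills any gap and the z_c terms cancel.
Column A: 19.53×2850 + x×2930 + (z_c − 19.53 − x)×3330
Column B: 2.006×0 + 2.826×1030 + 0.6392×2170 + 4.06×2870 + (z_c − 2.006 − 7.5252)×3330
The z_c×3330 term appears on both sides and cancels. Collect the known terms of each column as K = Σ(ρt)_known − 3330 × (depth of known layers): K_A = 55660.5 − 3330×19.53 = −9374.4; K_B = 15950.044 − 3330×(2.006 + 7.5252) = −15788.852.
Balance: K_A − x×(3330 − 2930) = K_B, so x = (K_A − K_B)/(3330 − 2930) = 6414.45/400 = 16 km.

16 km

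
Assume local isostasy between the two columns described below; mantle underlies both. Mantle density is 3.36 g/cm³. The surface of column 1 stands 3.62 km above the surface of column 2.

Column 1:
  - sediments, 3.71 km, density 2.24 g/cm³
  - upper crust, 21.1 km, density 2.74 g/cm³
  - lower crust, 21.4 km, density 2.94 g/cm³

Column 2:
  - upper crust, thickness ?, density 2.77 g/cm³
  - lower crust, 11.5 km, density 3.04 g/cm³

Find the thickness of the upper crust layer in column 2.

17.6 km

Take the compensation level at the base of the deeper column (depth z_c below the surface of column 1) and equate Σ ρ_i t_i down to z_c; mantle fills any gap and the z_c terms cancel.
Column 1: 3.71×2.24 + 21.1×2.74 + 21.4×2.94 + (z_c − 46.21)×3.36
Column 2: 3.62×0 + x×2.77 + 11.5×3.04 + (z_c − 3.62 − 11.5 − x)×3.36
The z_c×3.36 term appears on both sides and cancels. Collect the known terms of each column as K = Σ(ρt)_known − 3.36 × (depth of known layers): K_1 = 129.0404 − 3.36×46.21 = −26.2252; K_2 = 34.96 − 3.36×(3.62 + 11.5) = −15.8432.
Balance: K_1 = K_2 − x×(3.36 − 2.77), so x = (K_2 − K_1)/(3.36 − 2.77) = 10.382/0.59 = 17.6 km.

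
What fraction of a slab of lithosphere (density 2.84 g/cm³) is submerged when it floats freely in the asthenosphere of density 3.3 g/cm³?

86.1%

Submerged fraction = ρ_obj/ρ_fluid = 2.84/3.3 = 86.1%.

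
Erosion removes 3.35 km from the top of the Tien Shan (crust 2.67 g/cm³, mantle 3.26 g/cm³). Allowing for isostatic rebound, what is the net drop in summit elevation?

0.606 km

Rebound u = e ρ_c/ρ_m = 3.35 km × 2.67/3.26 = 2.744 km.
Net surface drop = e − u = 3.35 km − 2.744 km = e (ρ_m − ρ_c)/ρ_m = 0.606 km.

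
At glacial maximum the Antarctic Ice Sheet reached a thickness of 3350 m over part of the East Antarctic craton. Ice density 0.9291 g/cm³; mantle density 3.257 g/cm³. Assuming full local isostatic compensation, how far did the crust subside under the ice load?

By Archimedes' principle applied to the lithosphere: the ice load ρ_ice t is balanced by mantle displaced below, ρ_m s.
s = t ρ_ice / ρ_m = 3350 m × 0.9291/3.257 = 956 m.

956 m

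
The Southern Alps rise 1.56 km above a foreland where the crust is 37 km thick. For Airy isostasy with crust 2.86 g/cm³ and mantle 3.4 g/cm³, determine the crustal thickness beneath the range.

46.8 km

Root depth r = h ρ_c / (ρ_m − ρ_c) = 1.56 km × 2.86 / 0.54 = 8.262 km.
Total thickness = T + h + r = 37 km + 1.56 km + 8.262 km = 46.8 km.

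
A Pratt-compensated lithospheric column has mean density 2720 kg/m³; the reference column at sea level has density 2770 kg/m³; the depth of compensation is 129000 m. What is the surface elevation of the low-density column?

ρ_ref D = ρ (D + h) → h = D (ρ_ref − ρ)/ρ.
h = 129000 m × (2770 − 2720)/2720 = 2370 m.

2370 m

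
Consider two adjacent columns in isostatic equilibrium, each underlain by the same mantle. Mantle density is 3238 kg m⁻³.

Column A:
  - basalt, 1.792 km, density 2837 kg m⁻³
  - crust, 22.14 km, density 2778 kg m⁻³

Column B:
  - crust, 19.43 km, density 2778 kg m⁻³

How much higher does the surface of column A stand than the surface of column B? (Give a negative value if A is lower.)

0.607 km

For any compensation level in the mantle, the mantle terms cancel and isostasy reduces to e = (Σt_A − Σt_B) − (Σ(ρt)_A − Σ(ρt)_B) / ρ_m.
Σt_A = 23.932 km; Σt_B = 19.43 km; Σ(ρt)_A = 66588.824; Σ(ρt)_B = 53976.54 (in km·kg m⁻³).
e = (23.932 − 19.43) − (66588.824 − 53976.54) / 3238 = 0.607 km.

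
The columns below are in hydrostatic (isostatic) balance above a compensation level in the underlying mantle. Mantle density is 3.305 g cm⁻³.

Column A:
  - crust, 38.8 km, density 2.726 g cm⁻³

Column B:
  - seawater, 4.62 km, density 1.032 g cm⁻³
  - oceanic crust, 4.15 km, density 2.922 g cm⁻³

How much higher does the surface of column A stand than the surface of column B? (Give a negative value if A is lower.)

For any compensation level in the mantle, the mantle terms cancel and isostasy reduces to e = (Σt_A − Σt_B) − (Σ(ρt)_A − Σ(ρt)_B) / ρ_m.
Σt_A = 38.8 km; Σt_B = 8.77 km; Σ(ρt)_A = 105.7688; Σ(ρt)_B = 16.89414 (in km·g cm⁻³).
e = (38.8 − 8.77) − (105.7688 − 16.89414) / 3.305 = 3.14 km.

3.14 km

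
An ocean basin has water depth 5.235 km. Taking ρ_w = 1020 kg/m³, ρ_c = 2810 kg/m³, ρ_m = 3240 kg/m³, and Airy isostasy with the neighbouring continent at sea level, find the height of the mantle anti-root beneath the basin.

21.8 km

By Archimedes' principle applied to the lithosphere: replacing crust with seawater at the top is compensated by replacing crust with mantle at the base: d (ρ_c − ρ_w) = a (ρ_m − ρ_c).
a = d (ρ_c − ρ_w)/(ρ_m − ρ_c) = 5.235 km × 1790/430 = 21.8 km.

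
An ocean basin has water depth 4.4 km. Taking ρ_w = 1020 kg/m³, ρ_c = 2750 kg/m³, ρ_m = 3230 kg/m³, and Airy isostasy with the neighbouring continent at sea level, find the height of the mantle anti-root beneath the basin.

Balancing pressure at the compensation depth: replacing crust with seawater at the top is compensated by replacing crust with mantle at the base: d (ρ_c − ρ_w) = a (ρ_m − ρ_c).
a = d (ρ_c − ρ_w)/(ρ_m − ρ_c) = 4.4 km × 1730/480 = 15.9 km.

15.9 km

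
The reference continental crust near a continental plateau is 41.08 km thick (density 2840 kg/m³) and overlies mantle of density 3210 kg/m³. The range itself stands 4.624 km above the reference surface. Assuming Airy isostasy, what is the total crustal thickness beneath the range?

81.2 km

Root depth r = h ρ_c / (ρ_m − ρ_c) = 4.624 km × 2840 / 370 = 35.49 km.
Total thickness = T + h + r = 41.08 km + 4.624 km + 35.49 km = 81.2 km.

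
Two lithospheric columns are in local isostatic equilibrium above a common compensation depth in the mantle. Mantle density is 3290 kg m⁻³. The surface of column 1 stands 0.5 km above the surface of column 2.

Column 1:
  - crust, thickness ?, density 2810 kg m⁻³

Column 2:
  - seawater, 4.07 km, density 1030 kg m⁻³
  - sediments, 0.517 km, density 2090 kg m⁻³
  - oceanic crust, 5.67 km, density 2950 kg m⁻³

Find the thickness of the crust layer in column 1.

27.9 km

Take the compensation level at the base of the deeper column (depth z_c below the surface of column 1) and equate Σ ρ_i t_i down to z_c; mantle fills any gap and the z_c terms cancel.
Column 1: x×2810 + (z_c − 0 − x)×3290
Column 2: 0.5×0 + 4.07×1030 + 0.517×2090 + 5.67×2950 + (z_c − 0.5 − 10.257)×3290
The z_c×3290 term appears on both sides and cancels. Collect the known terms of each column as K = Σ(ρt)_known − 3290 × (depth of known layers): K_1 = 0 − 3290×0 = 0; K_2 = 21999.13 − 3290×(0.5 + 10.257) = −13391.4.
Balance: K_1 − x×(3290 − 2810) = K_2, so x = (K_1 − K_2)/(3290 − 2810) = 13391.4/480 = 27.9 km.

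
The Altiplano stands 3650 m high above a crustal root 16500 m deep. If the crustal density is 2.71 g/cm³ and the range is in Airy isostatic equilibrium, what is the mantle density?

Airy balance: ρ_c h = (ρ_m − ρ_c) r → ρ_m = ρ_c (1 + h/r).
ρ_m = 2.71 × (1 + 3650 m/16500 m) = 3.31 g/cm³.

3.31 g/cm³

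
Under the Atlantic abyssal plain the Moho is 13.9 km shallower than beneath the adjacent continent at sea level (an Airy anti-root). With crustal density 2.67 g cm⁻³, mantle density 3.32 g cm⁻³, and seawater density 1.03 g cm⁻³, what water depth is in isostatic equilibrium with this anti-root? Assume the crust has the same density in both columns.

5.51 km

Replacing a thickness d of crust by seawater at the top must be balanced by replacing crust with mantle at the base: d (ρ_c − ρ_w) = a (ρ_m − ρ_c).
d = a (ρ_m − ρ_c)/(ρ_c − ρ_w) = 13.9 km × 0.65/1.64 = 5.51 km.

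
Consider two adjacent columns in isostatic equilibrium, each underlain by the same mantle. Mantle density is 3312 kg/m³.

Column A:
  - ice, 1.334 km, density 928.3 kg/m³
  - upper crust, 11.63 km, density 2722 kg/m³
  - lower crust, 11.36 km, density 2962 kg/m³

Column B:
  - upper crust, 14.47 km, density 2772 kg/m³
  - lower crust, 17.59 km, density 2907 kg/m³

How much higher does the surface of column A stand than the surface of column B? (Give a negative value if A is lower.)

For any compensation level in the mantle, the mantle terms cancel and isostasy reduces to e = (Σt_A − Σt_B) − (Σ(ρt)_A − Σ(ρt)_B) / ρ_m.
Σt_A = 24.324 km; Σt_B = 32.06 km; Σ(ρt)_A = 66543.5322; Σ(ρt)_B = 91244.97 (in km·kg/m³).
e = (24.324 − 32.06) − (66543.5322 − 91244.97) / 3312 = −0.278 km.

−0.278 km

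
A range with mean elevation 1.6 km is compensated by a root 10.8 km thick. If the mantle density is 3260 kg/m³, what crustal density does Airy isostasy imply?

ρ_c h = (ρ_m − ρ_c) r → ρ_c (h + r) = ρ_m r → ρ_c = ρ_m r / (h + r).
ρ_c = 3260 × 10.8 km / (1.6 km + 10.8 km) = 2840 kg/m³.

2840 kg/m³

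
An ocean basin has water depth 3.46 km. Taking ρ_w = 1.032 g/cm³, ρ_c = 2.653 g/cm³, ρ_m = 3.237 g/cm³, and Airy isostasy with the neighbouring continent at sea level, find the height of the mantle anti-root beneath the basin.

Equating mass per unit area of the two columns: replacing crust with seawater at the top is compensated by replacing crust with mantle at the base: d (ρ_c − ρ_w) = a (ρ_m − ρ_c).
a = d (ρ_c − ρ_w)/(ρ_m − ρ_c) = 3.46 km × 1.621/0.584 = 9.6 km.

9.6 km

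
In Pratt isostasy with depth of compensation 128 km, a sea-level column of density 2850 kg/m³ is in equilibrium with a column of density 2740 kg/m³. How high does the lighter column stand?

5.14 km

ρ_ref D = ρ (D + h) → h = D (ρ_ref − ρ)/ρ.
h = 128 km × (2850 − 2740)/2740 = 5.14 km.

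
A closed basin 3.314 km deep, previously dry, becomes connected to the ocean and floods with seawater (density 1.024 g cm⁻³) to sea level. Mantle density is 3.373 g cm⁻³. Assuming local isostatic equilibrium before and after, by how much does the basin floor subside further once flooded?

After flooding the water column is d + s deep. Its weight must equal the weight of mantle displaced by the extra subsidence s: (d + s) ρ_w = s ρ_m.
s = d ρ_w / (ρ_m − ρ_w) = 3.314 km × 1.024/(3.373 − 1.024) = 1.44 km.

1.44 km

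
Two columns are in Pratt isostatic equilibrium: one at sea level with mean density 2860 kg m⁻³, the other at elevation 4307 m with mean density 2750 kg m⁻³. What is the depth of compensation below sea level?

ρ_ref D = ρ (D + h) → D (ρ_ref − ρ) = ρ h.
D = ρ h/(ρ_ref − ρ) = 2750 × 4307 m/(2860 − 2750) = 108000 m.

108000 m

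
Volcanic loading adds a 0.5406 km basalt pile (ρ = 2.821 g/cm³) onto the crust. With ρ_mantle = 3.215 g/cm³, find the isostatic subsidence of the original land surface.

0.474 km

Subaerial loading: s = t ρ_load / ρ_m.
s = 0.5406 km × 2.821/3.215 = 0.474 km.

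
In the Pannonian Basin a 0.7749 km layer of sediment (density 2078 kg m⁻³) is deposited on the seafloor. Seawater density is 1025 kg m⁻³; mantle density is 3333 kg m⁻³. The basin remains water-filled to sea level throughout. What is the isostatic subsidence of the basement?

Submarine loading: the sediment displaces seawater, and the subsidence is in turn flooded, so s (ρ_m − ρ_w) = t (ρ_sed − ρ_w).
s = 0.7749 km × (2078 − 1025) / (3333 − 1025) = 0.354 km.

0.354 km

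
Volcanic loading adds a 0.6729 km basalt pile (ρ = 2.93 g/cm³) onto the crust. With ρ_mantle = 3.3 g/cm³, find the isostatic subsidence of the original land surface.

Subaerial loading: s = t ρ_load / ρ_m.
s = 0.6729 km × 2.93/3.3 = 0.597 km.

0.597 km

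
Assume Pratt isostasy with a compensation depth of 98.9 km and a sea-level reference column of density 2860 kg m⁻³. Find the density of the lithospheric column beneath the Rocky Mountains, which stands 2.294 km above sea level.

2800 kg m⁻³

Pratt balance: ρ_ref D = ρ (D + h).
ρ = ρ_ref D/(D + h) = 2860 × 98.9 km/(98.9 km + 2.294 km) = 2800 kg m⁻³.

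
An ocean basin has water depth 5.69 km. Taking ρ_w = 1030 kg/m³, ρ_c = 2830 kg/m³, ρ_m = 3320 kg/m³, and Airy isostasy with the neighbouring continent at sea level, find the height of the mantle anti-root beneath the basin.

20.9 km

Equating mass per unit area of the two columns: replacing crust with seawater at the top is compensated by replacing crust with mantle at the base: d (ρ_c − ρ_w) = a (ρ_m − ρ_c).
a = d (ρ_c − ρ_w)/(ρ_m − ρ_c) = 5.69 km × 1800/490 = 20.9 km.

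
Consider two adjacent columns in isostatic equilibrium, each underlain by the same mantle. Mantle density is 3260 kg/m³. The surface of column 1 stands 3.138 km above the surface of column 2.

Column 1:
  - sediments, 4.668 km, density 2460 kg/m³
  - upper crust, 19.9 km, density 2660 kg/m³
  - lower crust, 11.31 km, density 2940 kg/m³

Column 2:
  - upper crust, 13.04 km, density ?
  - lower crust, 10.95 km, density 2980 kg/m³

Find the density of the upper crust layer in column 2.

2800 kg/m³

Take the compensation level at the base of the deeper column (depth z_c below the surface of column 1) and equate Σ ρ_i t_i down to z_c; mantle fills any gap and the z_c terms cancel.
Column 1: 4.668×2460 + 19.9×2660 + 11.31×2940 + (z_c − 35.878)×3260
Column 2: 3.138×0 + 13.04×ρ + 10.95×2980 + (z_c − 3.138 − 23.99)×3260
The z_c×3260 term appears on both sides and cancels. Collect the known terms of each column as K = Σ(ρt)_known − 3260 × (depth of known layers): K_1 = 97668.68 − 3260×35.878 = −19293.6; K_2 = 32631 − 3260×(3.138 + 23.99) = −55806.28.
Balance: K_1 = K_2 + 13.04×ρ, so ρ = (K_1 − K_2)/13.04 = 36512.7/13.04 = 2800 kg/m³.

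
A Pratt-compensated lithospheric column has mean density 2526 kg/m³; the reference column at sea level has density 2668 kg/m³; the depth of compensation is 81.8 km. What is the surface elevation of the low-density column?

ρ_ref D = ρ (D + h) → h = D (ρ_ref − ρ)/ρ.
h = 81.8 km × (2668 − 2526)/2526 = 4.6 km.

4.6 km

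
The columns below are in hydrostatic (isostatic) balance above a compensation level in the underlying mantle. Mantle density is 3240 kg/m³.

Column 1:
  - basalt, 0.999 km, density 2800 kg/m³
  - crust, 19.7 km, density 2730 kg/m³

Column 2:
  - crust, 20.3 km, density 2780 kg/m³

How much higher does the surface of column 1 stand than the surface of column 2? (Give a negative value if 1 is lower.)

For any compensation level in the mantle, the mantle terms cancel and isostasy reduces to e = (Σt_1 − Σt_2) − (Σ(ρt)_1 − Σ(ρt)_2) / ρ_m.
Σt_1 = 20.699 km; Σt_2 = 20.3 km; Σ(ρt)_1 = 56578.2; Σ(ρt)_2 = 56434 (in km·kg/m³).
e = (20.699 − 20.3) − (56578.2 − 56434) / 3240 = 0.354 km.

0.354 km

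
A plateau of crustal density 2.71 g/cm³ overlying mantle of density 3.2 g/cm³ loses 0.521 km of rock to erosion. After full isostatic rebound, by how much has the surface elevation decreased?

Rebound u = e ρ_c/ρ_m = 0.521 km × 2.71/3.2 = 0.4412 km.
Net surface drop = e − u = 0.521 km − 0.4412 km = e (ρ_m − ρ_c)/ρ_m = 0.0798 km.

0.0798 km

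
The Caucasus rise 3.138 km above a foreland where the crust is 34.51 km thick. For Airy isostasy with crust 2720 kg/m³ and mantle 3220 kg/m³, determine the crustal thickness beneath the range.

54.7 km

Root depth r = h ρ_c / (ρ_m − ρ_c) = 3.138 km × 2720 / 500 = 17.07 km.
Total thickness = T + h + r = 34.51 km + 3.138 km + 17.07 km = 54.7 km.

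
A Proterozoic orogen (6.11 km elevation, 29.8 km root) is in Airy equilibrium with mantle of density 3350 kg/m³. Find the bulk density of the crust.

2780 kg/m³

ρ_c h = (ρ_m − ρ_c) r → ρ_c (h + r) = ρ_m r → ρ_c = ρ_m r / (h + r).
ρ_c = 3350 × 29.8 km / (6.11 km + 29.8 km) = 2780 kg/m³.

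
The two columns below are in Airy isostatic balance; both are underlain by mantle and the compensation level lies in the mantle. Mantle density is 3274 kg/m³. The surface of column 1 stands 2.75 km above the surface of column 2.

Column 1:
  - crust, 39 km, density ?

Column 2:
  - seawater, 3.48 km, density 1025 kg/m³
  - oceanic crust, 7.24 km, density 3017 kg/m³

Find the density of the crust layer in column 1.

Take the compensation level at the base of the deeper column (depth z_c below the surface of column 1) and equate Σ ρ_i t_i down to z_c; mantle fills any gap and the z_c terms cancel.
Column 1: 39×ρ + (z_c − 39)×3274
Column 2: 2.75×0 + 3.48×1025 + 7.24×3017 + (z_c − 2.75 − 10.72)×3274
The z_c×3274 term appears on both sides and cancels. Collect the known terms of each column as K = Σ(ρt)_known − 3274 × (depth of known layers): K_1 = 0 − 3274×39 = −127686; K_2 = 25410.08 − 3274×(2.75 + 10.72) = −18690.7.
Balance: K_1 + 39×ρ = K_2, so ρ = (K_2 − K_1)/39 = 108995/39 = 2790 kg/m³.

2790 kg/m³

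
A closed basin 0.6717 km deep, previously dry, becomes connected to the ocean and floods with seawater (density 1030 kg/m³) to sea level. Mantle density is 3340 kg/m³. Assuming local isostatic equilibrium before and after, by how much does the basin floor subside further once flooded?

0.3 km

After flooding the water column is d + s deep. Its weight must equal the weight of mantle displaced by the extra subsidence s: (d + s) ρ_w = s ρ_m.
s = d ρ_w / (ρ_m − ρ_w) = 0.6717 km × 1030/(3340 − 1030) = 0.3 km.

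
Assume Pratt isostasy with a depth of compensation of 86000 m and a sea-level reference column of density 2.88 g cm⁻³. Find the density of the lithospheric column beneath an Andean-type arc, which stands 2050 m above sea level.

2.81 g cm⁻³

Pratt balance: ρ_ref D = ρ (D + h).
ρ = ρ_ref D/(D + h) = 2.88 × 86000 m/(86000 m + 2050 m) = 2.81 g cm⁻³.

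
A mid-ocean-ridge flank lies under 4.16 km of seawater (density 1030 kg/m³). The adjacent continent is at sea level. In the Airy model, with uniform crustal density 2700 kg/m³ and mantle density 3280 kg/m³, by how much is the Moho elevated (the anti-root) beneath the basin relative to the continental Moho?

12 km

In Airy isostatic equilibrium: replacing crust with seawater at the top is compensated by replacing crust with mantle at the base: d (ρ_c − ρ_w) = a (ρ_m − ρ_c).
a = d (ρ_c − ρ_w)/(ρ_m − ρ_c) = 4.16 km × 1670/580 = 12 km.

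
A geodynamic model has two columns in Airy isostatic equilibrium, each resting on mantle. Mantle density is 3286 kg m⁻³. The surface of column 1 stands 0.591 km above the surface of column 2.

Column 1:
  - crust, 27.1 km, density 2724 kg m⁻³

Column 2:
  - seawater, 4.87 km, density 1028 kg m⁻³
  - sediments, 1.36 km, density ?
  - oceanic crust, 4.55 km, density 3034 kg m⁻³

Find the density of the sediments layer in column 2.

Take the compensation level at the base of the deeper column (depth z_c below the surface of column 1) and equate Σ ρ_i t_i down to z_c; mantle fills any gap and the z_c terms cancel.
Column 1: 27.1×2724 + (z_c − 27.1)×3286
Column 2: 0.591×0 + 4.87×1028 + 1.36×ρ + 4.55×3034 + (z_c − 0.591 − 10.78)×3286
The z_c×3286 term appears on both sides and cancels. Collect the known terms of each column as K = Σ(ρt)_known − 3286 × (depth of known layers): K_1 = 73820.4 − 3286×27.1 = −15230.2; K_2 = 18811.06 − 3286×(0.591 + 10.78) = −18554.046.
Balance: K_1 = K_2 + 1.36×ρ, so ρ = (K_1 − K_2)/1.36 = 3323.85/1.36 = 2440 kg m⁻³.

2440 kg m⁻³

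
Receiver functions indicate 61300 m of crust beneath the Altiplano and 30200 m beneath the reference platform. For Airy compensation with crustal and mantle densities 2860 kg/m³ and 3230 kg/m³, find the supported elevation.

Excess crust Δ = 61300 m − 30200 m = 31100 m, split between elevation h and root r with h + r = Δ.
Airy balance ρ_c h = (ρ_m − ρ_c) r gives r = h ρ_c/(ρ_m − ρ_c), so h (1 + ρ_c/(ρ_m − ρ_c)) = Δ, i.e. h = Δ (ρ_m − ρ_c)/ρ_m.
h = 31100 m × 370/3230 = 3560 m.

3560 m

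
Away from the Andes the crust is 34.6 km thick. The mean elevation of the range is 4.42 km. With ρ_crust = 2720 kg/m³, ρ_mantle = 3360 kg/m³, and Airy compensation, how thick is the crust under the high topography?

Root depth r = h ρ_c / (ρ_m − ρ_c) = 4.42 km × 2720 / 640 = 18.79 km.
Total thickness = T + h + r = 34.6 km + 4.42 km + 18.79 km = 57.8 km.

57.8 km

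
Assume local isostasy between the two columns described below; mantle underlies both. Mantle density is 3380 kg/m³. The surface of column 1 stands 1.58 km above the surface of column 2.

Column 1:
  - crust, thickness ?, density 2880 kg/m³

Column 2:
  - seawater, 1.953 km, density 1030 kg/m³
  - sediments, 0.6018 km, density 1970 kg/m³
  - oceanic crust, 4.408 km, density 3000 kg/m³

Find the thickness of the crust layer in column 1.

24.9 km

Take the compensation level at the base of the deeper column (depth z_c below the surface of column 1) and equate Σ ρ_i t_i down to z_c; mantle fills any gap and the z_c terms cancel.
Column 1: x×2880 + (z_c − 0 − x)×3380
Column 2: 1.58×0 + 1.953×1030 + 0.6018×1970 + 4.408×3000 + (z_c − 1.58 − 6.9628)×3380
The z_c×3380 term appears on both sides and cancels. Collect the known terms of each column as K = Σ(ρt)_known − 3380 × (depth of known layers): K_1 = 0 − 3380×0 = 0; K_2 = 16421.136 − 3380×(1.58 + 6.9628) = −12453.528.
Balance: K_1 − x×(3380 − 2880) = K_2, so x = (K_1 − K_2)/(3380 − 2880) = 12453.5/500 = 24.9 km.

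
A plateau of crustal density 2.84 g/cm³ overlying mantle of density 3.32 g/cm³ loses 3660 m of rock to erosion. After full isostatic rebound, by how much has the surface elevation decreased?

529 m

Rebound u = e ρ_c/ρ_m = 3660 m × 2.84/3.32 = 3131 m.
Net surface drop = e − u = 3660 m − 3131 m = e (ρ_m − ρ_c)/ρ_m = 529 m.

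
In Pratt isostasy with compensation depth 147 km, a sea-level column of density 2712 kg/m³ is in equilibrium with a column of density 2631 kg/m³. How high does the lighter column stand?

4.53 km

ρ_ref D = ρ (D + h) → h = D (ρ_ref − ρ)/ρ.
h = 147 km × (2712 − 2631)/2631 = 4.53 km.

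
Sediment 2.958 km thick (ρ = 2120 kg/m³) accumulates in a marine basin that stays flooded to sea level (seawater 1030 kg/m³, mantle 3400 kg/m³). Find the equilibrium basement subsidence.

1.36 km

Submarine loading: the sediment displaces seawater, and the subsidence is in turn flooded, so s (ρ_m − ρ_w) = t (ρ_sed − ρ_w).
s = 2.958 km × (2120 − 1030) / (3400 − 1030) = 1.36 km.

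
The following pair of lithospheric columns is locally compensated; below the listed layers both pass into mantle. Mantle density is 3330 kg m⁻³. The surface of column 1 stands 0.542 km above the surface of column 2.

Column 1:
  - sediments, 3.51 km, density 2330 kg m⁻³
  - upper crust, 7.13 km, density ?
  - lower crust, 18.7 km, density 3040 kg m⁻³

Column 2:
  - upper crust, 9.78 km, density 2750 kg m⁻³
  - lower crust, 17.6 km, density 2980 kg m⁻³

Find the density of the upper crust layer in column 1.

Take the compensation level at the base of the deeper column (depth z_c below the surface of column 1) and equate Σ ρ_i t_i down to z_c; mantle fills any gap and the z_c terms cancel.
Column 1: 3.51×2330 + 7.13×ρ + 18.7×3040 + (z_c − 29.34)×3330
Column 2: 0.542×0 + 9.78×2750 + 17.6×2980 + (z_c − 0.542 − 27.38)×3330
The z_c×3330 term appears on both sides and cancels. Collect the known terms of each column as K = Σ(ρt)_known − 3330 × (depth of known layers): K_1 = 65026.3 − 3330×29.34 = −32675.9; K_2 = 79343 − 3330×(0.542 + 27.38) = −13637.26.
Balance: K_1 + 7.13×ρ = K_2, so ρ = (K_2 − K_1)/7.13 = 19038.6/7.13 = 2670 kg m⁻³.

2670 kg m⁻³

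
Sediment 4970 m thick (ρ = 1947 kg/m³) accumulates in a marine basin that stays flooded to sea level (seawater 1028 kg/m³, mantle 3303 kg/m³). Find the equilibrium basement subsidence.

2010 m

Submarine loading: the sediment displaces seawater, and the subsidence is in turn flooded, so s (ρ_m − ρ_w) = t (ρ_sed − ρ_w).
s = 4970 m × (1947 − 1028) / (3303 − 1028) = 2010 m.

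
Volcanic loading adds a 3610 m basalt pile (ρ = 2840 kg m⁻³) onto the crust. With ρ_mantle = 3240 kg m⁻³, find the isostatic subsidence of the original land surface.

Subaerial loading: s = t ρ_load / ρ_m.
s = 3610 m × 2840/3240 = 3160 m.

3160 m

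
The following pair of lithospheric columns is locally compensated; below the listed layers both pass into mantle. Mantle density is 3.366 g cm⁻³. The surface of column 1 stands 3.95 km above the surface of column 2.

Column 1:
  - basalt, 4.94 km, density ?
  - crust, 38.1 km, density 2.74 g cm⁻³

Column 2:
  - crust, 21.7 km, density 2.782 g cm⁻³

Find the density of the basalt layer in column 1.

Take the compensation level at the base of the deeper column (depth z_c below the surface of column 1) and equate Σ ρ_i t_i down to z_c; mantle fills any gap and the z_c terms cancel.
Column 1: 4.94×ρ + 38.1×2.74 + (z_c − 43.04)×3.366
Column 2: 3.95×0 + 21.7×2.782 + (z_c − 3.95 − 21.7)×3.366
The z_c×3.366 term appears on both sides and cancels. Collect the known terms of each column as K = Σ(ρt)_known − 3.366 × (depth of known layers): K_1 = 104.394 − 3.366×43.04 = −40.47864; K_2 = 60.3694 − 3.366×(3.95 + 21.7) = −25.9685.
Balance: K_1 + 4.94×ρ = K_2, so ρ = (K_2 − K_1)/4.94 = 14.5101/4.94 = 2.94 g cm⁻³.

2.94 g cm⁻³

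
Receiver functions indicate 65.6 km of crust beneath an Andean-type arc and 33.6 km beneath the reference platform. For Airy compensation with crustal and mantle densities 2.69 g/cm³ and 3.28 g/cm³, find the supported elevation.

5.76 km

Excess crust Δ = 65.6 km − 33.6 km = 32 km, split between elevation h and root r with h + r = Δ.
Airy balance ρ_c h = (ρ_m − ρ_c) r gives r = h ρ_c/(ρ_m − ρ_c), so h (1 + ρ_c/(ρ_m − ρ_c)) = Δ, i.e. h = Δ (ρ_m − ρ_c)/ρ_m.
h = 32 km × 0.59/3.28 = 5.76 km.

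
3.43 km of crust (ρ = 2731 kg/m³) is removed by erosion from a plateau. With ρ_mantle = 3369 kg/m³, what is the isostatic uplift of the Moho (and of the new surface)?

2.78 km

Unloading: uplift u = e ρ_c/ρ_m = 3.43 km × 2731/3369 = 2.78 km.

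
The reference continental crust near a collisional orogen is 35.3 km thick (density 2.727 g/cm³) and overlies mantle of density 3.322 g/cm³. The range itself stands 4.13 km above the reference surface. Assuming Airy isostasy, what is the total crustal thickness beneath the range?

58.4 km

Root depth r = h ρ_c / (ρ_m − ρ_c) = 4.13 km × 2.727 / 0.595 = 18.93 km.
Total thickness = T + h + r = 35.3 km + 4.13 km + 18.93 km = 58.4 km.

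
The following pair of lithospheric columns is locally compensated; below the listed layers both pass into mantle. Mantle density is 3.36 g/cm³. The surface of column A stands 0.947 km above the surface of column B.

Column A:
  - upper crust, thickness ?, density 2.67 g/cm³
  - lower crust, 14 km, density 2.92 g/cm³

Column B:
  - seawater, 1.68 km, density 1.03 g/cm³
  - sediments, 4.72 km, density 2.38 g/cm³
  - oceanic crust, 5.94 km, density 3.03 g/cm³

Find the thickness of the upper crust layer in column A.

Take the compensation level at the base of the deeper column (depth z_c below the surface of column A) and equate Σ ρ_i t_i down to z_c; mantle fills any gap and the z_c terms cancel.
Column A: x×2.67 + 14×2.92 + (z_c − 14 − x)×3.36
Column B: 0.947×0 + 1.68×1.03 + 4.72×2.38 + 5.94×3.03 + (z_c − 0.947 − 12.34)×3.36
The z_c×3.36 term appears on both sides and cancels. Collect the known terms of each column as K = Σ(ρt)_known − 3.36 × (depth of known layers): K_A = 40.88 − 3.36×14 = −6.16; K_B = 30.9622 − 3.36×(0.947 + 12.34) = −13.68212.
Balance: K_A − x×(3.36 − 2.67) = K_B, so x = (K_A − K_B)/(3.36 − 2.67) = 7.52212/0.69 = 10.9 km.

10.9 km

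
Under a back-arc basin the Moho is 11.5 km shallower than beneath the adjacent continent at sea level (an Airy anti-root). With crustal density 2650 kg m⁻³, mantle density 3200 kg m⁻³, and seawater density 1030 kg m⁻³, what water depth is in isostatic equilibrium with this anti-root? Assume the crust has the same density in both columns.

Replacing a thickness d of crust by seawater at the top must be balanced by replacing crust with mantle at the base: d (ρ_c − ρ_w) = a (ρ_m − ρ_c).
d = a (ρ_m − ρ_c)/(ρ_c − ρ_w) = 11.5 km × 550/1620 = 3.9 km.

3.9 km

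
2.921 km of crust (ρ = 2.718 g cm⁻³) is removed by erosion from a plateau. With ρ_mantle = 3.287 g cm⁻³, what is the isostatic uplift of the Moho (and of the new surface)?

Unloading: uplift u = e ρ_c/ρ_m = 2.921 km × 2.718/3.287 = 2.42 km.

2.42 km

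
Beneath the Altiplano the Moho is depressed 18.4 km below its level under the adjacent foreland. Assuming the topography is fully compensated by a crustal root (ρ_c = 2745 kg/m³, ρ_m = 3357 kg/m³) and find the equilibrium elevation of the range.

Isostatic balance requires: ρ_c h = (ρ_m − ρ_c) r.
h = r (ρ_m − ρ_c) / ρ_c = 18.4 km × (3357 − 2745) / 2745 = 4.1 km.

4.1 km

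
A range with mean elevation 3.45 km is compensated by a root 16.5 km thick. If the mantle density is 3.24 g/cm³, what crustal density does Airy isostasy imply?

2.68 g/cm³

ρ_c h = (ρ_m − ρ_c) r → ρ_c (h + r) = ρ_m r → ρ_c = ρ_m r / (h + r).
ρ_c = 3.24 × 16.5 km / (3.45 km + 16.5 km) = 2.68 g/cm³.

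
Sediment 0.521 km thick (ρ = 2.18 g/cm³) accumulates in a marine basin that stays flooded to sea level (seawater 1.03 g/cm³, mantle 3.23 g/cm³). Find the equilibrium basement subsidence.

Submarine loading: the sediment displaces seawater, and the subsidence is in turn flooded, so s (ρ_m − ρ_w) = t (ρ_sed − ρ_w).
s = 0.521 km × (2.18 − 1.03) / (3.23 − 1.03) = 0.272 km.

0.272 km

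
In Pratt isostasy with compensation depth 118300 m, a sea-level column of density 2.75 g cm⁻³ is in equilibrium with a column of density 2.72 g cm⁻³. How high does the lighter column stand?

ρ_ref D = ρ (D + h) → h = D (ρ_ref − ρ)/ρ.
h = 118300 m × (2.75 − 2.72)/2.72 = 1300 m.

1300 m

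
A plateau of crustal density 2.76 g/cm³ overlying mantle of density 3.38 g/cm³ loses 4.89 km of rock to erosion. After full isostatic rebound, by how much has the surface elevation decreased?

0.897 km

Rebound u = e ρ_c/ρ_m = 4.89 km × 2.76/3.38 = 3.993 km.
Net surface drop = e − u = 4.89 km − 3.993 km = e (ρ_m − ρ_c)/ρ_m = 0.897 km.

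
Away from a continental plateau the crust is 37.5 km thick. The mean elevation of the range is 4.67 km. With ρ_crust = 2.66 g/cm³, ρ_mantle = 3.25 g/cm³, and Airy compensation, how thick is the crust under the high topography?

63.2 km

Root depth r = h ρ_c / (ρ_m − ρ_c) = 4.67 km × 2.66 / 0.59 = 21.05 km.
Total thickness = T + h + r = 37.5 km + 4.67 km + 21.05 km = 63.2 km.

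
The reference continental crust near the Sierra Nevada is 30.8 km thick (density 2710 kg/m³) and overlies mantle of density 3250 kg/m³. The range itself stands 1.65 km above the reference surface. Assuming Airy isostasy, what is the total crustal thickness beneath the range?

Root depth r = h ρ_c / (ρ_m − ρ_c) = 1.65 km × 2710 / 540 = 8.281 km.
Total thickness = T + h + r = 30.8 km + 1.65 km + 8.281 km = 40.7 km.

40.7 km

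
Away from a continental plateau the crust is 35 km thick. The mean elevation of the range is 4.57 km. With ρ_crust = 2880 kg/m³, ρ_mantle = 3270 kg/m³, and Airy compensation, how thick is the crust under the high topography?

Root depth r = h ρ_c / (ρ_m − ρ_c) = 4.57 km × 2880 / 390 = 33.75 km.
Total thickness = T + h + r = 35 km + 4.57 km + 33.75 km = 73.3 km.

73.3 km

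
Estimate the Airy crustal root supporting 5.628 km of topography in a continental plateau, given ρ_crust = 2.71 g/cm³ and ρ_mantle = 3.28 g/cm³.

26.8 km

Equating mass per unit area of the two columns: the weight of the topography is balanced by the buoyancy of the root, ρ_c h = (ρ_m − ρ_c) r.
r = h · ρ_c / (ρ_m − ρ_c) = 5.628 km × 2.71 / (3.28 − 2.71) = 26.8 km.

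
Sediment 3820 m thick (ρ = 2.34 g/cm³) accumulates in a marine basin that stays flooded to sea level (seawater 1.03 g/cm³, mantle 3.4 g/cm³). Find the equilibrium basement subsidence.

Submarine loading: the sediment displaces seawater, and the subsidence is in turn flooded, so s (ρ_m − ρ_w) = t (ρ_sed − ρ_w).
s = 3820 m × (2.34 − 1.03) / (3.4 − 1.03) = 2110 m.

2110 m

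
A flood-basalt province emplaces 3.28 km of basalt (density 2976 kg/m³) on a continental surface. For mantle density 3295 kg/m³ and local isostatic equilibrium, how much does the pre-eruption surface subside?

Subaerial loading: s = t ρ_load / ρ_m.
s = 3.28 km × 2976/3295 = 2.96 km.

2.96 km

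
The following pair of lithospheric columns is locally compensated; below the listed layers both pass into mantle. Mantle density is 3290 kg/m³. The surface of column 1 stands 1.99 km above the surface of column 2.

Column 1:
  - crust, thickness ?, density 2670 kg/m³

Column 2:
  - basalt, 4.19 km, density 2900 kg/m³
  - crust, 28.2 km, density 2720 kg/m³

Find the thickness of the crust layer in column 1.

Take the compensation level at the base of the deeper column (depth z_c below the surface of column 1) and equate Σ ρ_i t_i down to z_c; mantle fills any gap and the z_c terms cancel.
Column 1: x×2670 + (z_c − 0 − x)×3290
Column 2: 1.99×0 + 4.19×2900 + 28.2×2720 + (z_c − 1.99 − 32.39)×3290
The z_c×3290 term appears on both sides and cancels. Collect the known terms of each column as K = Σ(ρt)_known − 3290 × (depth of known layers): K_1 = 0 − 3290×0 = 0; K_2 = 88855 − 3290×(1.99 + 32.39) = −24255.2.
Balance: K_1 − x×(3290 − 2670) = K_2, so x = (K_1 − K_2)/(3290 − 2670) = 24255.2/620 = 39.1 km.

39.1 km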